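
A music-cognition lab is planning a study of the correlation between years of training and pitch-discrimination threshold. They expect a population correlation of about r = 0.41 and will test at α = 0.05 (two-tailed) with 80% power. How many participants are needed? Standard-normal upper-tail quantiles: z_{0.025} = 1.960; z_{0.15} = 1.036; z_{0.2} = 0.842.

Fisher's z: C = ½·ln((1+r)/(1−r)) = ½·ln(2.3898) = 0.4356.
n = ((z_{α/2} + z_β)/C)² + 3.
(1.960 + 0.842) / 0.4356 = 2.802 / 0.4356 = 6.433.
n = 6.433² + 3 = 41.38 + 3 = 44.4.
Round up.

n = 45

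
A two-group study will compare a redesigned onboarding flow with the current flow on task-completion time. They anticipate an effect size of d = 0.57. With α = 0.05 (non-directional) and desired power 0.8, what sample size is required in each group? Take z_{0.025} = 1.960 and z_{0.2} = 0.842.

n = 49 per group

For two independent groups with equal n: n = 2·((z_{α/2} + z_β) / d)².
z_{α/2} + z_β = 1.960 + 0.842 = 2.802.
n = 2 × (2.802 / 0.57)² = 2 × 4.916² = 2 × 24.16 = 48.3.
Round up to the next whole participant.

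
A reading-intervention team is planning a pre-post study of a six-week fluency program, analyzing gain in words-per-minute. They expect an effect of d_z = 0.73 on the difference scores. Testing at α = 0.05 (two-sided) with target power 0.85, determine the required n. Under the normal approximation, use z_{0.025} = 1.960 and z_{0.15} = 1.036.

n = 17 pairs

For a paired (one-sample on differences) test: n = ((z_{α/2} + z_β) / d)².
z_{α/2} + z_β = 1.960 + 1.036 = 2.996.
n = (2.996 / 0.73)² = 4.104² = 16.84.
Round up.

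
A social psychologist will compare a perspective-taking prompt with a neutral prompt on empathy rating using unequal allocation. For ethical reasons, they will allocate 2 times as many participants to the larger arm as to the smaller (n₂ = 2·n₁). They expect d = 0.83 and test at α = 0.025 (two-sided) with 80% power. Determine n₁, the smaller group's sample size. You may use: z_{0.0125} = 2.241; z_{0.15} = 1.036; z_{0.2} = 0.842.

n₁ = 21

With allocation ratio k = n₂/n₁ = 2, Var(x̄₁−x̄₂) = σ²(1/n₁ + 1/(k·n₁)) = σ²·(k+1)/(k·n₁).
So n₁ = (1 + 1/k)·((z_{α/2} + z_β)/d)² = 1.500 × (3.083/0.83)².
n₁ = 1.500 × 13.80 = 20.7.
Round up: n₁ = 21, giving n₂ = 2 × 21 = 42.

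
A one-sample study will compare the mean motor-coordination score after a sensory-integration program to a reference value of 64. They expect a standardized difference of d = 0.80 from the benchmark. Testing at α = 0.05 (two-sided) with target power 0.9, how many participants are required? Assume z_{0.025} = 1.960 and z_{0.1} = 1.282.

For a one-sample test: n = ((z_{α/2} + z_β) / d)².
z_{α/2} + z_β = 1.960 + 1.282 = 3.242.
n = (3.242 / 0.80)² = 4.052² = 16.42.
Round up.

n = 17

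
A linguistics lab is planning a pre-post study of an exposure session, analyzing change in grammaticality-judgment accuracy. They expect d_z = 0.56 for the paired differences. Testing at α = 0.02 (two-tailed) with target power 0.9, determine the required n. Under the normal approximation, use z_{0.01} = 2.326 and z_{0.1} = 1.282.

For a paired (one-sample on differences) test: n = ((z_{α/2} + z_β) / d)².
z_{α/2} + z_β = 2.326 + 1.282 = 3.608.
n = (3.608 / 0.56)² = 6.443² = 41.51.
Round up.

n = 42 pairs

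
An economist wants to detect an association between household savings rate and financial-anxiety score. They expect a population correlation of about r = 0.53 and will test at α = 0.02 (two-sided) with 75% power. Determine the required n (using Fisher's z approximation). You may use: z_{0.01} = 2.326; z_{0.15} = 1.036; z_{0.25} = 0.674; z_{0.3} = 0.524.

Fisher's z: C = ½·ln((1+r)/(1−r)) = ½·ln(3.2553) = 0.5901.
n = ((z_{α/2} + z_β)/C)² + 3.
(2.326 + 0.674) / 0.5901 = 3.000 / 0.5901 = 5.084.
n = 5.084² + 3 = 25.85 + 3 = 28.8.
Round up.

n = 29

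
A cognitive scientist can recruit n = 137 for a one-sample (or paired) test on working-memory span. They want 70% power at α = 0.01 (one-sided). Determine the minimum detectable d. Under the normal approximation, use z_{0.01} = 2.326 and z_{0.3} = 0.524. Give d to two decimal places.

d_min ≈ 0.24

For a single sample (or paired design) of n = 137: d_min = (z_{α} + z_β)/√n.
z-sum = 2.326 + 0.524 = 2.850.
d_min = 2.850 / √137 = 2.850 / 11.705 = 0.243.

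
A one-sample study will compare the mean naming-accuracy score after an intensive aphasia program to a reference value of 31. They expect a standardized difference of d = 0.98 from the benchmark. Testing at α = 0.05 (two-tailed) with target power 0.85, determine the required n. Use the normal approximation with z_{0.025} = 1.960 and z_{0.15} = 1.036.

n = 10

For a one-sample test: n = ((z_{α/2} + z_β) / d)².
z_{α/2} + z_β = 1.960 + 1.036 = 2.996.
n = (2.996 / 0.98)² = 3.057² = 9.35.
Round up.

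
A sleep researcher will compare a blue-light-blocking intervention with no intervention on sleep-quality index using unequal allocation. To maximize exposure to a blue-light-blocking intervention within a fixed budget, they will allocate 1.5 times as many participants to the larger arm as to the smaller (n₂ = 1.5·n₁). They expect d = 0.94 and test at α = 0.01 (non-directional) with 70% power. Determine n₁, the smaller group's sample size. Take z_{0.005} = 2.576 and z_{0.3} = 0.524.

n₁ = 19

With allocation ratio k = n₂/n₁ = 1.5, Var(x̄₁−x̄₂) = σ²(1/n₁ + 1/(k·n₁)) = σ²·(k+1)/(k·n₁).
So n₁ = (1 + 1/k)·((z_{α/2} + z_β)/d)² = 1.667 × (3.100/0.94)².
n₁ = 1.667 × 10.88 = 18.1.
Round up: n₁ = 19, giving n₂ = ⌈1.5 × 19⌉ = ⌈28.5⌉ = 29.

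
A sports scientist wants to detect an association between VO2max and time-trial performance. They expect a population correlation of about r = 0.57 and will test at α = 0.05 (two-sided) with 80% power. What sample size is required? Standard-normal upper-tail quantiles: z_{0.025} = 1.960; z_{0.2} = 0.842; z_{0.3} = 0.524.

Fisher's z: C = ½·ln((1+r)/(1−r)) = ½·ln(3.6512) = 0.6475.
n = ((z_{α/2} + z_β)/C)² + 3.
(1.960 + 0.842) / 0.6475 = 2.802 / 0.6475 = 4.327.
n = 4.327² + 3 = 18.73 + 3 = 21.7.
Round up.

n = 22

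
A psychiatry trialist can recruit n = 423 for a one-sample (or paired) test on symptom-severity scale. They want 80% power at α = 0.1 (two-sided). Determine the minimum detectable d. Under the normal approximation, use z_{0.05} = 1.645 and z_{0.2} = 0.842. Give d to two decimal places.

d_min ≈ 0.12

For a single sample (or paired design) of n = 423: d_min = (z_{α/2} + z_β)/√n.
z-sum = 1.645 + 0.842 = 2.487.
d_min = 2.487 / √423 = 2.487 / 20.567 = 0.121.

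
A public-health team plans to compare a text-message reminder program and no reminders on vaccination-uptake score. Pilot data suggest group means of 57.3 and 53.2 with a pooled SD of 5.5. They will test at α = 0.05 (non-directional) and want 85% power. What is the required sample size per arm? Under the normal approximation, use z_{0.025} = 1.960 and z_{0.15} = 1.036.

Cohen's d = |M₁ − M₂| / SD_pooled = |57.3 − 53.2| / 5.5 = 4.1 / 5.5 = 0.745.
For two independent groups with equal n: n = 2·((z_{α/2} + z_β) / d)².
z_{α/2} + z_β = 1.960 + 1.036 = 2.996.
n = 2 × (2.996 / 0.745)² = 2 × 4.021² = 2 × 16.17 = 32.3.
Round up to the next whole participant.

n = 33 per group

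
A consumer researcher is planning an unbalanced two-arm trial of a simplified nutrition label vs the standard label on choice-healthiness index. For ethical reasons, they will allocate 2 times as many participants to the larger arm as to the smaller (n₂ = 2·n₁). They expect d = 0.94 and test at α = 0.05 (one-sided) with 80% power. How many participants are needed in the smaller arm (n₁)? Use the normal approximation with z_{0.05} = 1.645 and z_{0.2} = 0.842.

With allocation ratio k = n₂/n₁ = 2, Var(x̄₁−x̄₂) = σ²(1/n₁ + 1/(k·n₁)) = σ²·(k+1)/(k·n₁).
So n₁ = (1 + 1/k)·((z_{α} + z_β)/d)² = 1.500 × (2.487/0.94)².
n₁ = 1.500 × 7.00 = 10.5.
Round up: n₁ = 11, giving n₂ = 2 × 11 = 22.

n₁ = 11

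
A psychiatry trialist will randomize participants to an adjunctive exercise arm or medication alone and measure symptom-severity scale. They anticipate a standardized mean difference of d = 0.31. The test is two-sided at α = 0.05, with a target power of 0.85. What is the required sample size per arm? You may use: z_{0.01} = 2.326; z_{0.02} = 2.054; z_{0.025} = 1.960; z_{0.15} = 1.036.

n = 187 per group

For two independent groups with equal n: n = 2·((z_{α/2} + z_β) / d)².
z_{α/2} + z_β = 1.960 + 1.036 = 2.996.
n = 2 × (2.996 / 0.31)² = 2 × 9.665² = 2 × 93.40 = 186.8.
Round up to the next whole participant.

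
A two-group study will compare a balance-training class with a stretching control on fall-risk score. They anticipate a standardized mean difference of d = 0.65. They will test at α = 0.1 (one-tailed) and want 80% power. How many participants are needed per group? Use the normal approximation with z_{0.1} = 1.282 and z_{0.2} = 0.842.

n = 22 per group

For two independent groups with equal n: n = 2·((z_{α} + z_β) / d)².
z_{α} + z_β = 1.282 + 0.842 = 2.124.
n = 2 × (2.124 / 0.65)² = 2 × 3.268² = 2 × 10.68 = 21.4.
Round up to the next whole participant.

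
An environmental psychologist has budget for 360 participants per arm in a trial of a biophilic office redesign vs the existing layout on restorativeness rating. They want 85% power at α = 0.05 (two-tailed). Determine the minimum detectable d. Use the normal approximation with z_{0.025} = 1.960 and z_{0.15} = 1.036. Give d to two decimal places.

d_min ≈ 0.22

For two independent groups of n = 360 each: d_min = (z_{α/2} + z_β)·√(2/n).
z-sum = 1.960 + 1.036 = 2.996.
d_min = 2.996 × √(2/360) = 2.996 × 0.0745 = 0.223.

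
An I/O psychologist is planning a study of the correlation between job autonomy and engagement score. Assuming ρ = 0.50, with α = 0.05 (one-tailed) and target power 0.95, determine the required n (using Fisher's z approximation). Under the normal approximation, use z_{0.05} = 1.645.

n = 39

Fisher's z: C = ½·ln((1+r)/(1−r)) = ½·ln(3.0000) = 0.5493.
n = ((z_{α} + z_β)/C)² + 3.
(1.645 + 1.645) / 0.5493 = 3.290 / 0.5493 = 5.989.
n = 5.989² + 3 = 35.87 + 3 = 38.9.
Round up.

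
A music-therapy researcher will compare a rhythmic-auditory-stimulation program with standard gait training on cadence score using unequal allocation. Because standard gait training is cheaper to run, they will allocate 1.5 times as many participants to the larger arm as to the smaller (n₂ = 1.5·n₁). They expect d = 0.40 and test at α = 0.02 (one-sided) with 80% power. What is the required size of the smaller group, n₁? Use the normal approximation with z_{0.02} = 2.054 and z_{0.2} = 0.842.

With allocation ratio k = n₂/n₁ = 1.5, Var(x̄₁−x̄₂) = σ²(1/n₁ + 1/(k·n₁)) = σ²·(k+1)/(k·n₁).
So n₁ = (1 + 1/k)·((z_{α} + z_β)/d)² = 1.667 × (2.896/0.40)².
n₁ = 1.667 × 52.42 = 87.4.
Round up: n₁ = 88, giving n₂ = 1.5 × 88 = 132.

n₁ = 88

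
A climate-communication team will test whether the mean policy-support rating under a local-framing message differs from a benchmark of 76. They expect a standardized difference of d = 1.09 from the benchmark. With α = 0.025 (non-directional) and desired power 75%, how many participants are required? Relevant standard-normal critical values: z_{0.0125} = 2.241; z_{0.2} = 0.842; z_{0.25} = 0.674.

n = 8

For a one-sample test: n = ((z_{α/2} + z_β) / d)².
z_{α/2} + z_β = 2.241 + 0.674 = 2.915.
n = (2.915 / 1.09)² = 2.674² = 7.15.
Round up.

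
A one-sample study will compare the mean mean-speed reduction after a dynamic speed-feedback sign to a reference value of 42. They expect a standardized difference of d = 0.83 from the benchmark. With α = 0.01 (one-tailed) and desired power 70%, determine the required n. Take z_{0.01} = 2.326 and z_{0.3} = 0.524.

n = 12

For a one-sample test: n = ((z_{α} + z_β) / d)².
z_{α} + z_β = 2.326 + 0.524 = 2.850.
n = (2.850 / 0.83)² = 3.434² = 11.79.
Round up.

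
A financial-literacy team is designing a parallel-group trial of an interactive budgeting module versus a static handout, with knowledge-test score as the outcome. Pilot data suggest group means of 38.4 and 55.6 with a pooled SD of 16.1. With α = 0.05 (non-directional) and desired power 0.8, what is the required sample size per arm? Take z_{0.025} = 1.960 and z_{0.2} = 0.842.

Cohen's d = |M₁ − M₂| / SD_pooled = |38.4 − 55.6| / 16.1 = 17.2 / 16.1 = 1.068.
For two independent groups with equal n: n = 2·((z_{α/2} + z_β) / d)².
z_{α/2} + z_β = 1.960 + 0.842 = 2.802.
n = 2 × (2.802 / 1.068)² = 2 × 2.624² = 2 × 6.88 = 13.8.
Round up to the next whole participant.

n = 14 per group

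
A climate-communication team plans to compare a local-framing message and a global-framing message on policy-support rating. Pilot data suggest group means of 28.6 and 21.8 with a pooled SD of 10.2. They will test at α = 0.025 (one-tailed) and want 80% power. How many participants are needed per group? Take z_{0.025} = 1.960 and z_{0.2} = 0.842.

n = 36 per group

Cohen's d = |M₁ − M₂| / SD_pooled = |28.6 − 21.8| / 10.2 = 6.8 / 10.2 = 0.667.
For two independent groups with equal n: n = 2·((z_{α} + z_β) / d)².
z_{α} + z_β = 1.960 + 0.842 = 2.802.
n = 2 × (2.802 / 0.667)² = 2 × 4.201² = 2 × 17.65 = 35.3.
Round up to the next whole participant.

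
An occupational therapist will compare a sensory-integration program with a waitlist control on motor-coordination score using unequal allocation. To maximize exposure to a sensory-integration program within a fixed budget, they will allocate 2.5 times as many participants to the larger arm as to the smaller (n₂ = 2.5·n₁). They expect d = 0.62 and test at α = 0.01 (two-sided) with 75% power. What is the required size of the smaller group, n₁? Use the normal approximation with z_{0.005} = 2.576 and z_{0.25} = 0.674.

With allocation ratio k = n₂/n₁ = 2.5, Var(x̄₁−x̄₂) = σ²(1/n₁ + 1/(k·n₁)) = σ²·(k+1)/(k·n₁).
So n₁ = (1 + 1/k)·((z_{α/2} + z_β)/d)² = 1.400 × (3.250/0.62)².
n₁ = 1.400 × 27.48 = 38.5.
Round up: n₁ = 39, giving n₂ = ⌈2.5 × 39⌉ = ⌈97.5⌉ = 98.

n₁ = 39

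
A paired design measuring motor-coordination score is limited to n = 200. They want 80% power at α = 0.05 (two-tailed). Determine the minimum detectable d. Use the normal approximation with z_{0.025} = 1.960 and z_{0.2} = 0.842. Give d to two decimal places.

d_min ≈ 0.20

For a single sample (or paired design) of n = 200: d_min = (z_{α/2} + z_β)/√n.
z-sum = 1.960 + 0.842 = 2.802.
d_min = 2.802 / √200 = 2.802 / 14.142 = 0.198.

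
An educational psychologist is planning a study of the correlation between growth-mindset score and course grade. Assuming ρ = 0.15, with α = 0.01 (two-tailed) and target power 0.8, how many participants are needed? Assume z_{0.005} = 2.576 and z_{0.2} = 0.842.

n = 515

Fisher's z: C = ½·ln((1+r)/(1−r)) = ½·ln(1.3529) = 0.1511.
n = ((z_{α/2} + z_β)/C)² + 3.
(2.576 + 0.842) / 0.1511 = 3.418 / 0.1511 = 22.621.
n = 22.621² + 3 = 511.70 + 3 = 514.7.
Round up.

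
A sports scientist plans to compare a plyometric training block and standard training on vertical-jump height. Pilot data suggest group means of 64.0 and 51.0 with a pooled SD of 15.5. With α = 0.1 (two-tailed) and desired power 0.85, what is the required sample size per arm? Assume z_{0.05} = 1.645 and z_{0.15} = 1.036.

Cohen's d = |M₁ − M₂| / SD_pooled = |64.0 − 51.0| / 15.5 = 13.0 / 15.5 = 0.839.
For two independent groups with equal n: n = 2·((z_{α/2} + z_β) / d)².
z_{α/2} + z_β = 1.645 + 1.036 = 2.681.
n = 2 × (2.681 / 0.839)² = 2 × 3.195² = 2 × 10.21 = 20.4.
Round up to the next whole participant.

n = 21 per group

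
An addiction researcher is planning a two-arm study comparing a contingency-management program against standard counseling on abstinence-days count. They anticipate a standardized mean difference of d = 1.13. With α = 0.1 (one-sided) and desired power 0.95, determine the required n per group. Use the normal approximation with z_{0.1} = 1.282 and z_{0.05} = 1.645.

For two independent groups with equal n: n = 2·((z_{α} + z_β) / d)².
z_{α} + z_β = 1.282 + 1.645 = 2.927.
n = 2 × (2.927 / 1.13)² = 2 × 2.590² = 2 × 6.71 = 13.4.
Round up to the next whole participant.

n = 14 per group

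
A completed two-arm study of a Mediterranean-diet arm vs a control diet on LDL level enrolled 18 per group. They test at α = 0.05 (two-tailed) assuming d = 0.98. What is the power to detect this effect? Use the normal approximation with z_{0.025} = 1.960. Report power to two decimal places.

power ≈ 0.84

For two equal groups, power = Φ(d·√(n/2) − z_{α/2}).
d·√(n/2) = 0.98 × √(18/2) = 0.98 × 3.000 = 2.940.
z_β = 2.940 − 1.960 = 0.980.
Power = Φ(0.980) = 0.836.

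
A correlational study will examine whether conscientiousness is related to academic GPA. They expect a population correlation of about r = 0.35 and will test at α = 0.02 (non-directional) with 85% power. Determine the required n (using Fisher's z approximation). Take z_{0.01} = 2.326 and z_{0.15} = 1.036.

Fisher's z: C = ½·ln((1+r)/(1−r)) = ½·ln(2.0769) = 0.3654.
n = ((z_{α/2} + z_β)/C)² + 3.
(2.326 + 1.036) / 0.3654 = 3.362 / 0.3654 = 9.201.
n = 9.201² + 3 = 84.66 + 3 = 87.7.
Round up.

n = 88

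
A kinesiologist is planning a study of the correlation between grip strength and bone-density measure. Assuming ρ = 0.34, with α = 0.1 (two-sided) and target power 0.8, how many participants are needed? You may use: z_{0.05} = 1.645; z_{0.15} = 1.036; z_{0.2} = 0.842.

Fisher's z: C = ½·ln((1+r)/(1−r)) = ½·ln(2.0303) = 0.3541.
n = ((z_{α/2} + z_β)/C)² + 3.
(1.645 + 0.842) / 0.3541 = 2.487 / 0.3541 = 7.023.
n = 7.023² + 3 = 49.33 + 3 = 52.3.
Round up.

n = 53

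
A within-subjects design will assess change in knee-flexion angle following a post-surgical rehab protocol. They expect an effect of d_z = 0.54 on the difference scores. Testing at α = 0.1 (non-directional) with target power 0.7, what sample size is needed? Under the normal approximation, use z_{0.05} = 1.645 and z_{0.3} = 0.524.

n = 17 pairs

For a paired (one-sample on differences) test: n = ((z_{α/2} + z_β) / d)².
z_{α/2} + z_β = 1.645 + 0.524 = 2.169.
n = (2.169 / 0.54)² = 4.017² = 16.13.
Round up.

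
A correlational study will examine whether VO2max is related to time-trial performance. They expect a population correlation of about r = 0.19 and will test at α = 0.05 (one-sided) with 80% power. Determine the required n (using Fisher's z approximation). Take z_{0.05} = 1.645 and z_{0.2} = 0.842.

n = 171

Fisher's z: C = ½·ln((1+r)/(1−r)) = ½·ln(1.4691) = 0.1923.
n = ((z_{α} + z_β)/C)² + 3.
(1.645 + 0.842) / 0.1923 = 2.487 / 0.1923 = 12.933.
n = 12.933² + 3 = 167.26 + 3 = 170.3.
Round up.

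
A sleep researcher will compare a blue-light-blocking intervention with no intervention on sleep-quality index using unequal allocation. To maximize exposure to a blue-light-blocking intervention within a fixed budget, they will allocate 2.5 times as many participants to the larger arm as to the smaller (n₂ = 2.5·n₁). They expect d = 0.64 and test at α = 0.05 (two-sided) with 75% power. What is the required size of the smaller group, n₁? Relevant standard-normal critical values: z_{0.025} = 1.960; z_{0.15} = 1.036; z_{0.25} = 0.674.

With allocation ratio k = n₂/n₁ = 2.5, Var(x̄₁−x̄₂) = σ²(1/n₁ + 1/(k·n₁)) = σ²·(k+1)/(k·n₁).
So n₁ = (1 + 1/k)·((z_{α/2} + z_β)/d)² = 1.400 × (2.634/0.64)².
n₁ = 1.400 × 16.94 = 23.7.
Round up: n₁ = 24, giving n₂ = 2.5 × 24 = 60.

n₁ = 24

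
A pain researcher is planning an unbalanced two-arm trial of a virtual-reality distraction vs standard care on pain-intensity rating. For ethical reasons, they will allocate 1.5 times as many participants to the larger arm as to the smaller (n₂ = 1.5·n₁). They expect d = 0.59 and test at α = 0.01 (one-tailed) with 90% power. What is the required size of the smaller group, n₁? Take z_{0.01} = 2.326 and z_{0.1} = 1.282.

n₁ = 63

With allocation ratio k = n₂/n₁ = 1.5, Var(x̄₁−x̄₂) = σ²(1/n₁ + 1/(k·n₁)) = σ²·(k+1)/(k·n₁).
So n₁ = (1 + 1/k)·((z_{α} + z_β)/d)² = 1.667 × (3.608/0.59)².
n₁ = 1.667 × 37.40 = 62.3.
Round up: n₁ = 63, giving n₂ = ⌈1.5 × 63⌉ = ⌈94.5⌉ = 95.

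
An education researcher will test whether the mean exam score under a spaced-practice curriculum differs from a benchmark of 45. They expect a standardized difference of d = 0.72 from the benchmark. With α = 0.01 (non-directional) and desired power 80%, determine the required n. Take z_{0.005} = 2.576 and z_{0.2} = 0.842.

n = 23

For a one-sample test: n = ((z_{α/2} + z_β) / d)².
z_{α/2} + z_β = 2.576 + 0.842 = 3.418.
n = (3.418 / 0.72)² = 4.747² = 22.54.
Round up.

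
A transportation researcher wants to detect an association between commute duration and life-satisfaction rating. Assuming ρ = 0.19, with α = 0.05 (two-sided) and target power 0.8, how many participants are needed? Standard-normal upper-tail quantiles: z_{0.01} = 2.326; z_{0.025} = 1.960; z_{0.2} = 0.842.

n = 216

Fisher's z: C = ½·ln((1+r)/(1−r)) = ½·ln(1.4691) = 0.1923.
n = ((z_{α/2} + z_β)/C)² + 3.
(1.960 + 0.842) / 0.1923 = 2.802 / 0.1923 = 14.571.
n = 14.571² + 3 = 212.31 + 3 = 215.3.
Round up.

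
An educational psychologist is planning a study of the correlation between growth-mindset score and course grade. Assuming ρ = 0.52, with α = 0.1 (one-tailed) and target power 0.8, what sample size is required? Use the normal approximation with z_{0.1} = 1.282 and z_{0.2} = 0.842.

Fisher's z: C = ½·ln((1+r)/(1−r)) = ½·ln(3.1667) = 0.5763.
n = ((z_{α} + z_β)/C)² + 3.
(1.282 + 0.842) / 0.5763 = 2.124 / 0.5763 = 3.686.
n = 3.686² + 3 = 13.58 + 3 = 16.6.
Round up.

n = 17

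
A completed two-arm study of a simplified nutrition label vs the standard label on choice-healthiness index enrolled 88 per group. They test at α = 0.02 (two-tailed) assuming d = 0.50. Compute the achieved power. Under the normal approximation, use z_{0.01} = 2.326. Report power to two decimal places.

power ≈ 0.84

For two equal groups, power = Φ(d·√(n/2) − z_{α/2}).
d·√(n/2) = 0.50 × √(88/2) = 0.50 × 6.633 = 3.317.
z_β = 3.317 − 2.326 = 0.991.
Power = Φ(0.991) = 0.839.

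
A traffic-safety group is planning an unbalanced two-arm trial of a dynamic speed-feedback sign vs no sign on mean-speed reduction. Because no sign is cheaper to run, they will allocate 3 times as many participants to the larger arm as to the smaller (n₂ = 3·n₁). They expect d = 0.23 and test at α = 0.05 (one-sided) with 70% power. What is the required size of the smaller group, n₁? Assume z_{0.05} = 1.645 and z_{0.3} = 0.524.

n₁ = 119

With allocation ratio k = n₂/n₁ = 3, Var(x̄₁−x̄₂) = σ²(1/n₁ + 1/(k·n₁)) = σ²·(k+1)/(k·n₁).
So n₁ = (1 + 1/k)·((z_{α} + z_β)/d)² = 1.333 × (2.169/0.23)².
n₁ = 1.333 × 88.93 = 118.6.
Round up: n₁ = 119, giving n₂ = 3 × 119 = 357.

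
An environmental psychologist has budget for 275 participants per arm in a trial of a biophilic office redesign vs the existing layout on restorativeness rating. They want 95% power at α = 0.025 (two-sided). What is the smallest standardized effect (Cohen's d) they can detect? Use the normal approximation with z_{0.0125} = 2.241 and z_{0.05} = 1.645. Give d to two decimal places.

d_min ≈ 0.33

For two independent groups of n = 275 each: d_min = (z_{α/2} + z_β)·√(2/n).
z-sum = 2.241 + 1.645 = 3.886.
d_min = 3.886 × √(2/275) = 3.886 × 0.0853 = 0.331.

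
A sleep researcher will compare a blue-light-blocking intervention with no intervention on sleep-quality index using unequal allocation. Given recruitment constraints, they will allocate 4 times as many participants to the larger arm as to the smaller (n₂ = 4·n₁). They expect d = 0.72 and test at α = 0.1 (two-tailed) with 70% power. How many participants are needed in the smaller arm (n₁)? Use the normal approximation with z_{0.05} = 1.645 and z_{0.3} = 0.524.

With allocation ratio k = n₂/n₁ = 4, Var(x̄₁−x̄₂) = σ²(1/n₁ + 1/(k·n₁)) = σ²·(k+1)/(k·n₁).
So n₁ = (1 + 1/k)·((z_{α/2} + z_β)/d)² = 1.250 × (2.169/0.72)².
n₁ = 1.250 × 9.08 = 11.3.
Round up: n₁ = 12, giving n₂ = 4 × 12 = 48.

n₁ = 12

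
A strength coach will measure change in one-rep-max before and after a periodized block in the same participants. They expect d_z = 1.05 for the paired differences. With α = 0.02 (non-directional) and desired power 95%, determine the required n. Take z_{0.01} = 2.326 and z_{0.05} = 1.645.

n = 15 pairs

For a paired (one-sample on differences) test: n = ((z_{α/2} + z_β) / d)².
z_{α/2} + z_β = 2.326 + 1.645 = 3.971.
n = (3.971 / 1.05)² = 3.782² = 14.30.
Round up.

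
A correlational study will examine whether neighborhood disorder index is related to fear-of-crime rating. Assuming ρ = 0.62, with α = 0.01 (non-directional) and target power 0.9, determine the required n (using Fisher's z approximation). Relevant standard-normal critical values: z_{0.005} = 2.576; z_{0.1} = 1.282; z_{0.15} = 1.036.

Fisher's z: C = ½·ln((1+r)/(1−r)) = ½·ln(4.2632) = 0.7250.
n = ((z_{α/2} + z_β)/C)² + 3.
(2.576 + 1.282) / 0.7250 = 3.858 / 0.7250 = 5.321.
n = 5.321² + 3 = 28.32 + 3 = 31.3.
Round up.

n = 32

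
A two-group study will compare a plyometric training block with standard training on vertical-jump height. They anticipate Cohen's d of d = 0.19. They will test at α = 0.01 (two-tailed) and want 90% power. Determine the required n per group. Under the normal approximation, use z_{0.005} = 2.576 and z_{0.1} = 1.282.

For two independent groups with equal n: n = 2·((z_{α/2} + z_β) / d)².
z_{α/2} + z_β = 2.576 + 1.282 = 3.858.
n = 2 × (3.858 / 0.19)² = 2 × 20.305² = 2 × 412.30 = 824.6.
Round up to the next whole participant.

n = 825 per group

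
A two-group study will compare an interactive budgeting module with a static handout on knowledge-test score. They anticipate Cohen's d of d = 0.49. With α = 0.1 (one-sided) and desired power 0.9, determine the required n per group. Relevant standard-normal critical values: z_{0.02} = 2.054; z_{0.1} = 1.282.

n = 55 per group

For two independent groups with equal n: n = 2·((z_{α} + z_β) / d)².
z_{α} + z_β = 1.282 + 1.282 = 2.564.
n = 2 × (2.564 / 0.49)² = 2 × 5.233² = 2 × 27.38 = 54.8.
Round up to the next whole participant.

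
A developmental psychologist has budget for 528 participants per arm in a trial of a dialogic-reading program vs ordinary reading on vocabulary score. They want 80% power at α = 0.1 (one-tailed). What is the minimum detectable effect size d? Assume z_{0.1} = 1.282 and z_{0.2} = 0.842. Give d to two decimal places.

d_min ≈ 0.13

For two independent groups of n = 528 each: d_min = (z_{α} + z_β)·√(2/n).
z-sum = 1.282 + 0.842 = 2.124.
d_min = 2.124 × √(2/528) = 2.124 × 0.0615 = 0.131.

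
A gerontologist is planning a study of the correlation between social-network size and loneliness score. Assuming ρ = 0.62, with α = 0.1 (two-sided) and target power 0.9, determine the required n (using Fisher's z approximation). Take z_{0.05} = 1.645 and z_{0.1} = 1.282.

n = 20

Fisher's z: C = ½·ln((1+r)/(1−r)) = ½·ln(4.2632) = 0.7250.
n = ((z_{α/2} + z_β)/C)² + 3.
(1.645 + 1.282) / 0.7250 = 2.927 / 0.7250 = 4.037.
n = 4.037² + 3 = 16.30 + 3 = 19.3.
Round up.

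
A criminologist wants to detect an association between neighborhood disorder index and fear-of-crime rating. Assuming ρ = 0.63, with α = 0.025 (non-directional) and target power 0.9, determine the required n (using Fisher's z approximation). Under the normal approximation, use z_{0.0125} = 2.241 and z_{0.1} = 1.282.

n = 26

Fisher's z: C = ½·ln((1+r)/(1−r)) = ½·ln(4.4054) = 0.7414.
n = ((z_{α/2} + z_β)/C)² + 3.
(2.241 + 1.282) / 0.7414 = 3.523 / 0.7414 = 4.752.
n = 4.752² + 3 = 22.58 + 3 = 25.6.
Round up.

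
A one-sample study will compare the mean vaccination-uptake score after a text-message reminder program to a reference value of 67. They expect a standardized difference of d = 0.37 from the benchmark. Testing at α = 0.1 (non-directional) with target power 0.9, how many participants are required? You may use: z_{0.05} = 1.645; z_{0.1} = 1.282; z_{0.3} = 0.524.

For a one-sample test: n = ((z_{α/2} + z_β) / d)².
z_{α/2} + z_β = 1.645 + 1.282 = 2.927.
n = (2.927 / 0.37)² = 7.911² = 62.58.
Round up.

n = 63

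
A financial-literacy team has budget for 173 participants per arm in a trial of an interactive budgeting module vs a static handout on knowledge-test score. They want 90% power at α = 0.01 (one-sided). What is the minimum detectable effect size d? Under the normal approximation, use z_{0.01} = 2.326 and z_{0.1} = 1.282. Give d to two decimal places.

For two independent groups of n = 173 each: d_min = (z_{α} + z_β)·√(2/n).
z-sum = 2.326 + 1.282 = 3.608.
d_min = 3.608 × √(2/173) = 3.608 × 0.1075 = 0.388.

d_min ≈ 0.39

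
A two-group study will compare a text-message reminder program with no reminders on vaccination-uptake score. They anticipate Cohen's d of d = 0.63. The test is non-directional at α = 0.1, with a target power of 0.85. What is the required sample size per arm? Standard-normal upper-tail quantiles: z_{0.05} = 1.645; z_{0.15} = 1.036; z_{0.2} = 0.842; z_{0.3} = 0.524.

For two independent groups with equal n: n = 2·((z_{α/2} + z_β) / d)².
z_{α/2} + z_β = 1.645 + 1.036 = 2.681.
n = 2 × (2.681 / 0.63)² = 2 × 4.256² = 2 × 18.11 = 36.2.
Round up to the next whole participant.

n = 37 per group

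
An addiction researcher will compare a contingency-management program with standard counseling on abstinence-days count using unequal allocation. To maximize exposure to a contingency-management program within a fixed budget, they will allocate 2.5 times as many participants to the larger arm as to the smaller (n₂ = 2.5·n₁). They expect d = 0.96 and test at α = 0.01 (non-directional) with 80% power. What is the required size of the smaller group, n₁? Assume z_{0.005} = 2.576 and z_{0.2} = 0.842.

With allocation ratio k = n₂/n₁ = 2.5, Var(x̄₁−x̄₂) = σ²(1/n₁ + 1/(k·n₁)) = σ²·(k+1)/(k·n₁).
So n₁ = (1 + 1/k)·((z_{α/2} + z_β)/d)² = 1.400 × (3.418/0.96)².
n₁ = 1.400 × 12.68 = 17.7.
Round up: n₁ = 18, giving n₂ = 2.5 × 18 = 45.

n₁ = 18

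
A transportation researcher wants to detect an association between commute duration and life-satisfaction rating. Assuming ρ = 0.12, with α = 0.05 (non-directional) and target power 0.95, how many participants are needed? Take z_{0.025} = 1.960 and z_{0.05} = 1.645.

Fisher's z: C = ½·ln((1+r)/(1−r)) = ½·ln(1.2727) = 0.1206.
n = ((z_{α/2} + z_β)/C)² + 3.
(1.960 + 1.645) / 0.1206 = 3.605 / 0.1206 = 29.892.
n = 29.892² + 3 = 893.54 + 3 = 896.5.
Round up.

n = 897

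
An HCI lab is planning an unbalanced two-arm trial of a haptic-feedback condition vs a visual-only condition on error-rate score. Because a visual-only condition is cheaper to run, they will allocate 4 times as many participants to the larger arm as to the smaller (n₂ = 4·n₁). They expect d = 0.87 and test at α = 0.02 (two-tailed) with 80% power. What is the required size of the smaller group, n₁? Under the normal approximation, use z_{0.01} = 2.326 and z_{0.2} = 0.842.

With allocation ratio k = n₂/n₁ = 4, Var(x̄₁−x̄₂) = σ²(1/n₁ + 1/(k·n₁)) = σ²·(k+1)/(k·n₁).
So n₁ = (1 + 1/k)·((z_{α/2} + z_β)/d)² = 1.250 × (3.168/0.87)².
n₁ = 1.250 × 13.26 = 16.6.
Round up: n₁ = 17, giving n₂ = 4 × 17 = 68.

n₁ = 17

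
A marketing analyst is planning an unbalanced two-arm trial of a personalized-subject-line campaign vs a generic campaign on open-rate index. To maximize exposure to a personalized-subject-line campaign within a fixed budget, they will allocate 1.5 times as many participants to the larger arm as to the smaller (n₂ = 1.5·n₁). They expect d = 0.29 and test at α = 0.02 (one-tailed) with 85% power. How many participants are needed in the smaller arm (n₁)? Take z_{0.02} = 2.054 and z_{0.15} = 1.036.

With allocation ratio k = n₂/n₁ = 1.5, Var(x̄₁−x̄₂) = σ²(1/n₁ + 1/(k·n₁)) = σ²·(k+1)/(k·n₁).
So n₁ = (1 + 1/k)·((z_{α} + z_β)/d)² = 1.667 × (3.090/0.29)².
n₁ = 1.667 × 113.53 = 189.2.
Round up: n₁ = 190, giving n₂ = 1.5 × 190 = 285.

n₁ = 190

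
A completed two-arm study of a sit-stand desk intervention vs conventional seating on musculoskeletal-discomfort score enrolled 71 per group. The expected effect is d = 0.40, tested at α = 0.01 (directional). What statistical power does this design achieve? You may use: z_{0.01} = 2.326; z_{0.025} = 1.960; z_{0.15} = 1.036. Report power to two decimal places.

power ≈ 0.52

For two equal groups, power = Φ(d·√(n/2) − z_{α}).
d·√(n/2) = 0.40 × √(71/2) = 0.40 × 5.958 = 2.383.
z_β = 2.383 − 2.326 = 0.057.
Power = Φ(0.057) = 0.523.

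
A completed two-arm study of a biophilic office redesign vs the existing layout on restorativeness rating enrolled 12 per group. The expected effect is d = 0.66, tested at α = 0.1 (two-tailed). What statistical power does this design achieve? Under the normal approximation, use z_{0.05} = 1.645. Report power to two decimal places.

power ≈ 0.49

For two equal groups, power = Φ(d·√(n/2) − z_{α/2}).
d·√(n/2) = 0.66 × √(12/2) = 0.66 × 2.449 = 1.617.
z_β = 1.617 − 1.645 = -0.028.
Power = Φ(-0.028) = 0.489.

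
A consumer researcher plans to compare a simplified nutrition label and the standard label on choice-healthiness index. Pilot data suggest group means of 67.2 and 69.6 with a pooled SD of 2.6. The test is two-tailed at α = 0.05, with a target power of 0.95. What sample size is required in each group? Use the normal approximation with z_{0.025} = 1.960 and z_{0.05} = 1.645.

n = 31 per group

Cohen's d = |M₁ − M₂| / SD_pooled = |67.2 − 69.6| / 2.6 = 2.4 / 2.6 = 0.923.
For two independent groups with equal n: n = 2·((z_{α/2} + z_β) / d)².
z_{α/2} + z_β = 1.960 + 1.645 = 3.605.
n = 2 × (3.605 / 0.923)² = 2 × 3.906² = 2 × 15.25 = 30.5.
Round up to the next whole participant.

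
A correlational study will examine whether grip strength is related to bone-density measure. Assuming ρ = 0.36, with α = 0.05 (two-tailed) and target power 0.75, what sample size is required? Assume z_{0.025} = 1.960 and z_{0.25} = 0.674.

Fisher's z: C = ½·ln((1+r)/(1−r)) = ½·ln(2.1250) = 0.3769.
n = ((z_{α/2} + z_β)/C)² + 3.
(1.960 + 0.674) / 0.3769 = 2.634 / 0.3769 = 6.989.
n = 6.989² + 3 = 48.84 + 3 = 51.8.
Round up.

n = 52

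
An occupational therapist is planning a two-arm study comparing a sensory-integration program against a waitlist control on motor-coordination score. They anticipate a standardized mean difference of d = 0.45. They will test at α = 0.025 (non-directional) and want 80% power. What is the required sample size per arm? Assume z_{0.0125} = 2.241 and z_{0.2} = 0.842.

For two independent groups with equal n: n = 2·((z_{α/2} + z_β) / d)².
z_{α/2} + z_β = 2.241 + 0.842 = 3.083.
n = 2 × (3.083 / 0.45)² = 2 × 6.851² = 2 × 46.94 = 93.9.
Round up to the next whole participant.

n = 94 per group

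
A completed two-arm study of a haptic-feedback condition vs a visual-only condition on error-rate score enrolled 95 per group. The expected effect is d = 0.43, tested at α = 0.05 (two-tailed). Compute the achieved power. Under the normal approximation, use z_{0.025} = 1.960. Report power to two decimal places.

power ≈ 0.84

For two equal groups, power = Φ(d·√(n/2) − z_{α/2}).
d·√(n/2) = 0.43 × √(95/2) = 0.43 × 6.892 = 2.964.
z_β = 2.964 − 1.960 = 1.004.
Power = Φ(1.004) = 0.842.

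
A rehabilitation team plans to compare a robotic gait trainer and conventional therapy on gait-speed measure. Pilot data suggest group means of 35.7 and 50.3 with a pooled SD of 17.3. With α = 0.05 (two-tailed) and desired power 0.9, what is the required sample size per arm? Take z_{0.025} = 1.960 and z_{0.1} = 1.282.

Cohen's d = |M₁ − M₂| / SD_pooled = |35.7 − 50.3| / 17.3 = 14.6 / 17.3 = 0.844.
For two independent groups with equal n: n = 2·((z_{α/2} + z_β) / d)².
z_{α/2} + z_β = 1.960 + 1.282 = 3.242.
n = 2 × (3.242 / 0.844)² = 2 × 3.841² = 2 × 14.76 = 29.5.
Round up to the next whole participant.

n = 30 per group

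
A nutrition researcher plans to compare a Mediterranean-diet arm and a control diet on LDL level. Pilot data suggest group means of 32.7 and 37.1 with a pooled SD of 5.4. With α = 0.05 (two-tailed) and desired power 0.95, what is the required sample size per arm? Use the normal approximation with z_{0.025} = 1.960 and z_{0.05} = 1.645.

n = 40 per group

Cohen's d = |M₁ − M₂| / SD_pooled = |32.7 − 37.1| / 5.4 = 4.4 / 5.4 = 0.815.
For two independent groups with equal n: n = 2·((z_{α/2} + z_β) / d)².
z_{α/2} + z_β = 1.960 + 1.645 = 3.605.
n = 2 × (3.605 / 0.815)² = 2 × 4.423² = 2 × 19.57 = 39.1.
Round up to the next whole participant.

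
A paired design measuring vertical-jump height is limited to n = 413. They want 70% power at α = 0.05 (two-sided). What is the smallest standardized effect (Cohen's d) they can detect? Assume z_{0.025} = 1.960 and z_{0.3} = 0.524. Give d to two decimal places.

For a single sample (or paired design) of n = 413: d_min = (z_{α/2} + z_β)/√n.
z-sum = 1.960 + 0.524 = 2.484.
d_min = 2.484 / √413 = 2.484 / 20.322 = 0.122.

d_min ≈ 0.12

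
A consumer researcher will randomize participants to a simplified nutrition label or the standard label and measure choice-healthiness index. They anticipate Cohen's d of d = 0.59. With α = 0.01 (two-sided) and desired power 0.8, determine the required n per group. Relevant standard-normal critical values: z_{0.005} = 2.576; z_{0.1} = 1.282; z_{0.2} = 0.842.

For two independent groups with equal n: n = 2·((z_{α/2} + z_β) / d)².
z_{α/2} + z_β = 2.576 + 0.842 = 3.418.
n = 2 × (3.418 / 0.59)² = 2 × 5.793² = 2 × 33.56 = 67.1.
Round up to the next whole participant.

n = 68 per group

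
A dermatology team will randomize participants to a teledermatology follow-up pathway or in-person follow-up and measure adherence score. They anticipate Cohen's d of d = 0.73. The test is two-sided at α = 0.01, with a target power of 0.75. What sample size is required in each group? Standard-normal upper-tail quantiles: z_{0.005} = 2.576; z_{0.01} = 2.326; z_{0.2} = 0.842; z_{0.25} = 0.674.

For two independent groups with equal n: n = 2·((z_{α/2} + z_β) / d)².
z_{α/2} + z_β = 2.576 + 0.674 = 3.250.
n = 2 × (3.250 / 0.73)² = 2 × 4.452² = 2 × 19.82 = 39.6.
Round up to the next whole participant.

n = 40 per group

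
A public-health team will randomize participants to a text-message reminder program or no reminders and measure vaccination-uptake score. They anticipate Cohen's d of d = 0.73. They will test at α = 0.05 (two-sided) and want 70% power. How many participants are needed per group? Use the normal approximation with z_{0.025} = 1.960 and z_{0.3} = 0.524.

n = 24 per group

For two independent groups with equal n: n = 2·((z_{α/2} + z_β) / d)².
z_{α/2} + z_β = 1.960 + 0.524 = 2.484.
n = 2 × (2.484 / 0.73)² = 2 × 3.403² = 2 × 11.58 = 23.2.
Round up to the next whole participant.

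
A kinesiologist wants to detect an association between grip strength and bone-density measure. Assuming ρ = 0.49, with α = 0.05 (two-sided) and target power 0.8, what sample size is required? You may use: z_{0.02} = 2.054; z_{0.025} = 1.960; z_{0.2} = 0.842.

n = 31

Fisher's z: C = ½·ln((1+r)/(1−r)) = ½·ln(2.9216) = 0.5361.
n = ((z_{α/2} + z_β)/C)² + 3.
(1.960 + 0.842) / 0.5361 = 2.802 / 0.5361 = 5.227.
n = 5.227² + 3 = 27.32 + 3 = 30.3.
Round up.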